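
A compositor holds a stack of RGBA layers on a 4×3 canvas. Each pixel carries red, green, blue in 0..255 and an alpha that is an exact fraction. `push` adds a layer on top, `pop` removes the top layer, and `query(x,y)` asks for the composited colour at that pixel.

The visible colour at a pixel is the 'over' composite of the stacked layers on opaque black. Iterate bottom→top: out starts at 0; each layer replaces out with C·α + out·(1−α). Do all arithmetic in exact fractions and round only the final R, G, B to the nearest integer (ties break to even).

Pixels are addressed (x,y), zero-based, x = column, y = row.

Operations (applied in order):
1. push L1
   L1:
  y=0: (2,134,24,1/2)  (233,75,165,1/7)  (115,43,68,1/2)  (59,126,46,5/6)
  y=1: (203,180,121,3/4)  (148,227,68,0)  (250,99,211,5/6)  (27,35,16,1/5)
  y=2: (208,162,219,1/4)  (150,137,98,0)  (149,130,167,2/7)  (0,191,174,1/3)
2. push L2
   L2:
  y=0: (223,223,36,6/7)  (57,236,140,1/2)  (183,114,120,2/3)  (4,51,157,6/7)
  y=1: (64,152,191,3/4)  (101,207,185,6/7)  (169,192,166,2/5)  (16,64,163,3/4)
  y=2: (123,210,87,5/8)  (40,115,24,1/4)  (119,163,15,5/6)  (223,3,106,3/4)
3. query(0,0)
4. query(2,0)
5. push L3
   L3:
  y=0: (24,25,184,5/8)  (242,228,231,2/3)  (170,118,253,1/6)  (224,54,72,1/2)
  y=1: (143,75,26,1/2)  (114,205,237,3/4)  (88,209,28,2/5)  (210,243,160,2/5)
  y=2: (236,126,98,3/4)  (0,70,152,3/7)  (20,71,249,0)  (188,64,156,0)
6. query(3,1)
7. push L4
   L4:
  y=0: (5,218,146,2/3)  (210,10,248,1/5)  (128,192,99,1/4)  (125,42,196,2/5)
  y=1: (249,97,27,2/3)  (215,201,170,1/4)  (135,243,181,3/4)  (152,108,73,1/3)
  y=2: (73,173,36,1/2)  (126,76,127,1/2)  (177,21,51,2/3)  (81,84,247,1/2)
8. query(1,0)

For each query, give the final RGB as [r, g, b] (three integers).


at x=0,y=0 over L1,L2:
after L1 α=1/2: [1, 67, 12]
after L2 α=6/7: [1339/7, 1405/7, 228/7]
rounded: [191, 201, 33]

at x=2,y=0 over L1,L2:
L1 α=1/2: [115/2, 43/2, 34]
L2 α=2/3: [847/6, 499/6, 274/3]
→ [141, 83, 91]

(3,1) stack=L1,L2,L3; from [0,0,0]:
L1 α=1/5: [27/5, 7, 16/5]
L2 α=3/4: [267/20, 199/4, 2461/20]
L3 α=2/5: [9201/100, 2541/20, 13783/100]
= [92, 127, 138]

at x=1,y=0 over L1,L2,L3,L4:
after L1 α=1/7: [233/7, 75/7, 165/7]
after L2 α=1/2: [316/7, 1727/14, 1145/14]
after L3 α=2/3: [3704/21, 8111/42, 7613/42]
after L4 α=1/5: [19226/105, 16432/105, 20434/105]
rounded: [183, 156, 195]


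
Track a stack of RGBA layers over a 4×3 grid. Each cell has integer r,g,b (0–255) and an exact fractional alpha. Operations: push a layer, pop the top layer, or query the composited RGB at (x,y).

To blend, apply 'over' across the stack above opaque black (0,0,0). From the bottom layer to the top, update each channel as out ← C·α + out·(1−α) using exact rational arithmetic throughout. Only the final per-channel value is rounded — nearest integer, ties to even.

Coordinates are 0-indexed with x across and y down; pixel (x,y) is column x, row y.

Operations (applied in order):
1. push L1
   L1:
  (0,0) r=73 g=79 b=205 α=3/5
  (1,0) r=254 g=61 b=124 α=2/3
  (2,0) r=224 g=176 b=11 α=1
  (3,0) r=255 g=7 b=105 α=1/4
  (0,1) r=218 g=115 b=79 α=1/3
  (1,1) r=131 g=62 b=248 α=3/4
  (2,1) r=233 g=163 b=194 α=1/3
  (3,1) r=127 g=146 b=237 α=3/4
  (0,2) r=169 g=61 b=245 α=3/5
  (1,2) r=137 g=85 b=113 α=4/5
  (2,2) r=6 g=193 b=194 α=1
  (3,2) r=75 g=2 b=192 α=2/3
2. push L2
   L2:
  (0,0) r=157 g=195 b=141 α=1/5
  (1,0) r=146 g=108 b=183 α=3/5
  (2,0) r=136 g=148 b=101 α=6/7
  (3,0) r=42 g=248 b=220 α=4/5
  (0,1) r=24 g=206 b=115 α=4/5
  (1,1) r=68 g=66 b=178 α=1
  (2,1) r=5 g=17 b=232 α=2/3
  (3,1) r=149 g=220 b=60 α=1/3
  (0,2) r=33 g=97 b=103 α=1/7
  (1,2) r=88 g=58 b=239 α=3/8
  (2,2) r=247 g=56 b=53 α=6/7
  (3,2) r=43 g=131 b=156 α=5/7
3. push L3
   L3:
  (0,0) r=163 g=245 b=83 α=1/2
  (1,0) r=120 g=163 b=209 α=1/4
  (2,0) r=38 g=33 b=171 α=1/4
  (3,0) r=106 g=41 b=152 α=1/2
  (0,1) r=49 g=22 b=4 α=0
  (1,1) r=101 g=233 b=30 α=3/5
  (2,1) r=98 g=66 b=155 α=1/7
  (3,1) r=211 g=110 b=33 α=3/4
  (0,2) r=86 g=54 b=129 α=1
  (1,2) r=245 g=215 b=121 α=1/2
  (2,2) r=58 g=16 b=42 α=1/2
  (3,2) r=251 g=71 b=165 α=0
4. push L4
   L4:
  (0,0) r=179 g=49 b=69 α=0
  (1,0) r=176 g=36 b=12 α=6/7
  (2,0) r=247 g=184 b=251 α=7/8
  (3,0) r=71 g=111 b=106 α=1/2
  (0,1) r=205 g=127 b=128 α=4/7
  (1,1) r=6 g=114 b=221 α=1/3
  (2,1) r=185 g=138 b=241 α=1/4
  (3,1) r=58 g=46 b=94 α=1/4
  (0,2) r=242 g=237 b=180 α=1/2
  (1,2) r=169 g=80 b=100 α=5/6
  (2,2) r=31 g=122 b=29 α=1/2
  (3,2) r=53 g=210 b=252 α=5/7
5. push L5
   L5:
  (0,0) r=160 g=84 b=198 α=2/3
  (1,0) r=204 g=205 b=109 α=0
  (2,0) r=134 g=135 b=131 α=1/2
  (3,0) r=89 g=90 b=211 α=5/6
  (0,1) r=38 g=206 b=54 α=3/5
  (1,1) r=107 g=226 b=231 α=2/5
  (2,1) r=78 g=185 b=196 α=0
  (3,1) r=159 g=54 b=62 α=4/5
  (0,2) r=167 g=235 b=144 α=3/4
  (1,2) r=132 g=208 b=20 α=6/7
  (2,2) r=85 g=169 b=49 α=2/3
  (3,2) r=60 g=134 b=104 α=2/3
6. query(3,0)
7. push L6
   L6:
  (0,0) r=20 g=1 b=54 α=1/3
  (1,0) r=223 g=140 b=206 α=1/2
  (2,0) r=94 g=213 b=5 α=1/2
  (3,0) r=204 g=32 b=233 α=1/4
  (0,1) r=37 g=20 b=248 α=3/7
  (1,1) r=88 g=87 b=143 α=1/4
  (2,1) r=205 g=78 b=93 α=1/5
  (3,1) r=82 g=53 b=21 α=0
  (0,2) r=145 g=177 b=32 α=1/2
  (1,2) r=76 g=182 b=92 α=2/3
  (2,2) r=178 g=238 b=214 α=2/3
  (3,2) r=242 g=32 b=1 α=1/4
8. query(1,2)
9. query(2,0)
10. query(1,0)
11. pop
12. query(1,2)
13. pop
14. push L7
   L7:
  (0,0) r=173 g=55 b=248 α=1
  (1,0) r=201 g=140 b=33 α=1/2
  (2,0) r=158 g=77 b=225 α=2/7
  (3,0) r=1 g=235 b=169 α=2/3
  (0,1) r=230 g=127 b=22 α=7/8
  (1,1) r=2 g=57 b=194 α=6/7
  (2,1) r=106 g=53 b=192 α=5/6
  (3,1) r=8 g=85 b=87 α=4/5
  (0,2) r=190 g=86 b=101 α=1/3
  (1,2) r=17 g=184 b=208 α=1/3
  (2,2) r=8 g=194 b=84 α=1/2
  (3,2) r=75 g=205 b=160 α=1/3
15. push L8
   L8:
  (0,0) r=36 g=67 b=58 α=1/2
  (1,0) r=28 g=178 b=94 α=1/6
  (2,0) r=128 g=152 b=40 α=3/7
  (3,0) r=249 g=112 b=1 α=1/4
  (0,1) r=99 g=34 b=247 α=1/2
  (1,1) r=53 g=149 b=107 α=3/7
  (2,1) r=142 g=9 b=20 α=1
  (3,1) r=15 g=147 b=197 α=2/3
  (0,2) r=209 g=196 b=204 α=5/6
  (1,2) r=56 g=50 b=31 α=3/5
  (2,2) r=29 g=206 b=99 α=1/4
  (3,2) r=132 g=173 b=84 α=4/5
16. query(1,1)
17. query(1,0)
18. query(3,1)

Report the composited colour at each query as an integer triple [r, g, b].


query (3,0) [L1,L2,L3,L4,L5] — begin 0,0,0
L1 α=1/4: [255/4, 7/4, 105/4]
L2 α=4/5: [927/20, 795/4, 725/4]
L3 α=1/2: [3047/40, 959/8, 1333/8]
L4 α=1/2: [5887/80, 1847/16, 2181/16]
L5 α=5/6: [13829/160, 9047/96, 19061/96]
→ [86, 94, 199]

at x=1,y=2 over L1,L2,L3,L4,L5,L6:
L1 α=4/5: [548/5, 68, 452/5]
L2 α=3/8: [203/2, 257/4, 1169/8]
L3 α=1/2: [693/4, 1117/8, 2137/16]
L4 α=5/6: [4073/24, 1439/16, 3379/32]
L5 α=6/7: [23081/168, 21407/112, 7219/224]
L6 α=2/3: [48617/504, 20725/112, 16145/224]
= [96, 185, 72]

query (2,0) [L1,L2,L3,L4,L5,L6] — begin 0,0,0
after L1 α=1: [224, 176, 11]
after L2 α=6/7: [1040/7, 152, 617/7]
after L3 α=1/4: [1693/14, 489/4, 762/7]
after L4 α=7/8: [25899/112, 5641/32, 13061/56]
after L5 α=1/2: [40907/224, 9961/64, 20397/112]
after L6 α=1/2: [61963/448, 23593/128, 20957/224]
= [138, 184, 94]

at x=1,y=0 over L1,L2,L3,L4,L5,L6:
after L1 α=2/3: [508/3, 122/3, 248/3]
after L2 α=3/5: [466/3, 1216/15, 2143/15]
after L3 α=1/4: [293/2, 2031/20, 797/5]
after L4 α=6/7: [2405/14, 6351/140, 1157/35]
after L5 α=0: [2405/14, 6351/140, 1157/35]
after L6 α=1/2: [5527/28, 25951/280, 8367/70]
rounded: [197, 93, 120]

at x=1,y=2 over L1,L2,L3,L4,L5:
+L1 (α=4/5) → [548/5, 68, 452/5]
+L2 (α=3/8) → [203/2, 257/4, 1169/8]
+L3 (α=1/2) → [693/4, 1117/8, 2137/16]
+L4 (α=5/6) → [4073/24, 1439/16, 3379/32]
+L5 (α=6/7) → [23081/168, 21407/112, 7219/224]
→ [137, 191, 32]

(1,1) stack=L1,L2,L3,L4,L7,L8; from [0,0,0]:
after L1 α=3/4: [393/4, 93/2, 186]
after L2 α=1: [68, 66, 178]
after L3 α=3/5: [439/5, 831/5, 446/5]
after L4 α=1/3: [908/15, 744/5, 1997/15]
after L7 α=6/7: [1088/105, 2454/35, 19457/105]
after L8 α=3/7: [21047/735, 25461/245, 111533/735]
= [29, 104, 152]

query (1,0) [L1,L2,L3,L4,L7,L8] — begin 0,0,0
L1 α=2/3: [508/3, 122/3, 248/3]
L2 α=3/5: [466/3, 1216/15, 2143/15]
L3 α=1/4: [293/2, 2031/20, 797/5]
L4 α=6/7: [2405/14, 6351/140, 1157/35]
L7 α=1/2: [5219/28, 25951/280, 1156/35]
L8 α=1/6: [26879/168, 11973/112, 907/21]
rounded: [160, 107, 43]

(3,1) stack=L1,L2,L3,L4,L7,L8; from [0,0,0]:
+L1 (α=3/4) → [381/4, 219/2, 711/4]
+L2 (α=1/3) → [679/6, 439/3, 277/2]
+L3 (α=3/4) → [4477/24, 1429/12, 475/8]
+L4 (α=1/4) → [4941/32, 1613/16, 2177/32]
+L7 (α=4/5) → [1193/32, 7053/80, 13313/160]
+L8 (α=2/3) → [2153/96, 10191/80, 25451/160]
→ [22, 127, 159]


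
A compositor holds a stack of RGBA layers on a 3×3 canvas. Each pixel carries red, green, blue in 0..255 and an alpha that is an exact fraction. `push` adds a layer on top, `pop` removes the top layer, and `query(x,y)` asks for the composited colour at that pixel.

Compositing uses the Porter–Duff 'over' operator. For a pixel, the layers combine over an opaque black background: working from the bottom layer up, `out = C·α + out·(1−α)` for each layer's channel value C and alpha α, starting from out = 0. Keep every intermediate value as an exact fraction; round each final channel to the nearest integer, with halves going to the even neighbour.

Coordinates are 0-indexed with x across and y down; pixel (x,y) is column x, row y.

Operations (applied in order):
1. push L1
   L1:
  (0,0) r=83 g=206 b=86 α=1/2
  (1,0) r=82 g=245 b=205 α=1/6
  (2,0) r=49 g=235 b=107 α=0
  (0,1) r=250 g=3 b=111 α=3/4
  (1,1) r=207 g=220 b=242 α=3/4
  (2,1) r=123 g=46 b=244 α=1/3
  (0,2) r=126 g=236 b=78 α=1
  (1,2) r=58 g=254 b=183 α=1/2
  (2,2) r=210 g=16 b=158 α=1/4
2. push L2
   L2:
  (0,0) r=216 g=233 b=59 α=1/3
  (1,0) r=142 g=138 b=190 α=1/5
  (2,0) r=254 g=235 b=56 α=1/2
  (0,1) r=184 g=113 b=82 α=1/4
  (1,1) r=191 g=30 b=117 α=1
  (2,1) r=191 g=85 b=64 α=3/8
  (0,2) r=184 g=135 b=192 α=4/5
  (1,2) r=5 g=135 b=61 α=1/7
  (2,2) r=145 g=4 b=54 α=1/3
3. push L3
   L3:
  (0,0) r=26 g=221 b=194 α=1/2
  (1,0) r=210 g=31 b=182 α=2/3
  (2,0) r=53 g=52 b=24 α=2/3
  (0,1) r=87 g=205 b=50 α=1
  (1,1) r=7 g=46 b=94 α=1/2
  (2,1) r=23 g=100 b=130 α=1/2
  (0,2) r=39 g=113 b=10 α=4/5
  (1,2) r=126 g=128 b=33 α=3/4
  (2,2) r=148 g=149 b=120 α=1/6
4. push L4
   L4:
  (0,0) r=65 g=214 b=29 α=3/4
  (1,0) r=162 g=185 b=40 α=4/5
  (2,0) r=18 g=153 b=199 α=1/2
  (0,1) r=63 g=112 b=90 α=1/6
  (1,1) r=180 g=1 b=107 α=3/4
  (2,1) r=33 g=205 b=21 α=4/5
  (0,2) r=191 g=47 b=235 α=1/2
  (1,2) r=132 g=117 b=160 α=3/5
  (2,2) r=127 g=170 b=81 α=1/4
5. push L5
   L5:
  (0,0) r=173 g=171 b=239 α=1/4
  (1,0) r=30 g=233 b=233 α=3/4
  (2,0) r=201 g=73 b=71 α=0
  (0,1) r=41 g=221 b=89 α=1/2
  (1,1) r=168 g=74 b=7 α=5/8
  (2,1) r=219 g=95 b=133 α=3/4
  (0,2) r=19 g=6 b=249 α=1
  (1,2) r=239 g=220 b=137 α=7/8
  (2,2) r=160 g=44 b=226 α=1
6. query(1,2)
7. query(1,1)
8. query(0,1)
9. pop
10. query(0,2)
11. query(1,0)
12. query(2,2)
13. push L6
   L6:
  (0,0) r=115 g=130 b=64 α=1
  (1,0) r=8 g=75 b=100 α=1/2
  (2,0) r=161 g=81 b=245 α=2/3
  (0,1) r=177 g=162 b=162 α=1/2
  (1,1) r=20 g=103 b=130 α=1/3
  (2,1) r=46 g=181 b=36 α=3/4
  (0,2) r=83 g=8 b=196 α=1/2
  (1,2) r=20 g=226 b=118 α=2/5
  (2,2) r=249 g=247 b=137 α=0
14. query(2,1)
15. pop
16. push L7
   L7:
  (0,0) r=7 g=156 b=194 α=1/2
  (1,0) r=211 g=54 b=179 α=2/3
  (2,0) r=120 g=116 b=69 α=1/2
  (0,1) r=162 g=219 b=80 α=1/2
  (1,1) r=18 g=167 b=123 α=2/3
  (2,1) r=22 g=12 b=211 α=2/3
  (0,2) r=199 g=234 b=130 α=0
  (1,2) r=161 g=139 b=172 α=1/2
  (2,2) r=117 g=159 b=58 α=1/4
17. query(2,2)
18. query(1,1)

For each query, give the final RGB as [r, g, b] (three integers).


at x=1,y=2 over L1,L2,L3,L4,L5:
after L1 α=1/2: [29, 127, 183/2]
after L2 α=1/7: [179/7, 897/7, 610/7]
after L3 α=3/4: [2825/28, 3585/28, 1303/28]
after L4 α=3/5: [8369/70, 8499/70, 8023/70]
after L5 α=7/8: [125479/560, 116299/560, 75153/560]
→ [224, 208, 134]

at x=1,y=1 over L1,L2,L3,L4,L5:
+L1 (α=3/4) → [621/4, 165, 363/2]
+L2 (α=1) → [191, 30, 117]
+L3 (α=1/2) → [99, 38, 211/2]
+L4 (α=3/4) → [639/4, 41/4, 853/8]
+L5 (α=5/8) → [5277/32, 1603/32, 2839/64]
= [165, 50, 44]

at x=0,y=1 over L1,L2,L3,L4,L5:
+L1 (α=3/4) → [375/2, 9/4, 333/4]
+L2 (α=1/4) → [1493/8, 479/16, 1327/16]
+L3 (α=1) → [87, 205, 50]
+L4 (α=1/6) → [83, 379/2, 170/3]
+L5 (α=1/2) → [62, 821/4, 437/6]
rounded: [62, 205, 73]

query (0,2) [L1,L2,L3,L4] — begin 0,0,0
+L1 (α=1) → [126, 236, 78]
+L2 (α=4/5) → [862/5, 776/5, 846/5]
+L3 (α=4/5) → [1642/25, 3036/25, 1046/25]
+L4 (α=1/2) → [6417/50, 4211/50, 6921/50]
= [128, 84, 138]

query (1,0) [L1,L2,L3,L4] — begin 0,0,0
+L1 (α=1/6) → [41/3, 245/6, 205/6]
+L2 (α=1/5) → [118/3, 904/15, 196/3]
+L3 (α=2/3) → [1378/9, 1834/45, 1288/9]
+L4 (α=4/5) → [1442/9, 35134/225, 2728/45]
rounded: [160, 156, 61]

(2,2) stack=L1,L2,L3,L4; from [0,0,0]:
after L1 α=1/4: [105/2, 4, 79/2]
after L2 α=1/3: [250/3, 4, 133/3]
after L3 α=1/6: [847/9, 169/6, 1025/18]
after L4 α=1/4: [307/3, 509/8, 1511/24]
rounded: [102, 64, 63]

query (2,1) [L1,L2,L3,L4,L6] — begin 0,0,0
after L1 α=1/3: [41, 46/3, 244/3]
after L2 α=3/8: [389/4, 995/24, 449/6]
after L3 α=1/2: [481/8, 3395/48, 1229/12]
after L4 α=4/5: [1537/40, 8551/48, 2237/60]
after L6 α=3/4: [7057/160, 34615/192, 8717/240]
rounded: [44, 180, 36]

at x=2,y=2 over L1,L2,L3,L4,L7:
after L1 α=1/4: [105/2, 4, 79/2]
after L2 α=1/3: [250/3, 4, 133/3]
after L3 α=1/6: [847/9, 169/6, 1025/18]
after L4 α=1/4: [307/3, 509/8, 1511/24]
after L7 α=1/4: [106, 2799/32, 1975/32]
rounded: [106, 87, 62]

(1,1) stack=L1,L2,L3,L4,L7; from [0,0,0]:
after L1 α=3/4: [621/4, 165, 363/2]
after L2 α=1: [191, 30, 117]
after L3 α=1/2: [99, 38, 211/2]
after L4 α=3/4: [639/4, 41/4, 853/8]
after L7 α=2/3: [261/4, 459/4, 2821/24]
= [65, 115, 118]


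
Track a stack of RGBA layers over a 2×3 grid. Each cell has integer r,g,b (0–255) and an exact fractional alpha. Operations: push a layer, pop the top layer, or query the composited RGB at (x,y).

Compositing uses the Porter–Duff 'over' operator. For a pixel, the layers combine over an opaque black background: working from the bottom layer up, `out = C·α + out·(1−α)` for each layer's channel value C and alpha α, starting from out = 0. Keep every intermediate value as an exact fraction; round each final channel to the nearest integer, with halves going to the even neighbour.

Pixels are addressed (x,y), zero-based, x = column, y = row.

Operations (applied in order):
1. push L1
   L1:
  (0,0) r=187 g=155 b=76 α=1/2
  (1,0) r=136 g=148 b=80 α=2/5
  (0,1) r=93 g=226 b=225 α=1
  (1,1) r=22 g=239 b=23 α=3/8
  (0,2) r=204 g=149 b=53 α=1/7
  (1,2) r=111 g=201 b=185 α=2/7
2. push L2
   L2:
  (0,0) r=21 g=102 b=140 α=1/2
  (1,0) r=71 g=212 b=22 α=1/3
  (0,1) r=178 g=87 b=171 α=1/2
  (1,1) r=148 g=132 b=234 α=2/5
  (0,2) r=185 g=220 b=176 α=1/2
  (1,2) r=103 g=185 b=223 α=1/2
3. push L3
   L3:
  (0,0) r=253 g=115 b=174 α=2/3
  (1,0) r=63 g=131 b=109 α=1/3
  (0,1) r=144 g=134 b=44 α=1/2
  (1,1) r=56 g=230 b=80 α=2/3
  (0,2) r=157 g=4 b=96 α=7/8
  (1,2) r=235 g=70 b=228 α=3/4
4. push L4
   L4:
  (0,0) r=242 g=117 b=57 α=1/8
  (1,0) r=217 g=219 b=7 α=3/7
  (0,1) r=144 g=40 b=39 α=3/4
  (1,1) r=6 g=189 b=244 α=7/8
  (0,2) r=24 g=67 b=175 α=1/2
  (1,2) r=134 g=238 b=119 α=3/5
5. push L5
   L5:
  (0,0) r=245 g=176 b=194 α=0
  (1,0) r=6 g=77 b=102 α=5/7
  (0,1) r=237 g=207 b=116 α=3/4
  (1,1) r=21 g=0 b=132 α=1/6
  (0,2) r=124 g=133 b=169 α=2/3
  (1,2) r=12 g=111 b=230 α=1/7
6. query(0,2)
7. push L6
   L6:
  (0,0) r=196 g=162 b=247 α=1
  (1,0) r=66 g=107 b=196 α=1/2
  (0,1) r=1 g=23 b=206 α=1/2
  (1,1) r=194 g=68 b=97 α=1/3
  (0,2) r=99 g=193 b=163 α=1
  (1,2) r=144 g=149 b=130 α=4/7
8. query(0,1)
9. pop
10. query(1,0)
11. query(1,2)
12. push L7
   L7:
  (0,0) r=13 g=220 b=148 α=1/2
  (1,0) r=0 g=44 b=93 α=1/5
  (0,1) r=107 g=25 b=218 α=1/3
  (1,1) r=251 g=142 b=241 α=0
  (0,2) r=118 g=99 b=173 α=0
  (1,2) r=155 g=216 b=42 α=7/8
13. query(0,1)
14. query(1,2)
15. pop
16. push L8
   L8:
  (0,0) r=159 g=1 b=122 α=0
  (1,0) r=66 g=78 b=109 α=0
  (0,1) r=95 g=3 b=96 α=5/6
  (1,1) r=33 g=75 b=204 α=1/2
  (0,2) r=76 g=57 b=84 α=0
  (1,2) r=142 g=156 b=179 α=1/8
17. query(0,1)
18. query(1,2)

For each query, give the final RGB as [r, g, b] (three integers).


at x=0,y=2 over L1,L2,L3,L4,L5:
+L1 (α=1/7) → [204/7, 149/7, 53/7]
+L2 (α=1/2) → [1499/14, 1689/14, 1285/14]
+L3 (α=7/8) → [16885/112, 2081/112, 10693/112]
+L4 (α=1/2) → [19573/224, 9585/224, 30293/224]
+L5 (α=2/3) → [75125/672, 69169/672, 35335/224]
rounded: [112, 103, 158]

(0,1) stack=L1,L2,L3,L4,L5,L6; from [0,0,0]:
L1 α=1: [93, 226, 225]
L2 α=1/2: [271/2, 313/2, 198]
L3 α=1/2: [559/4, 581/4, 121]
L4 α=3/4: [2287/16, 1061/16, 119/2]
L5 α=3/4: [13663/64, 10997/64, 815/8]
L6 α=1/2: [13727/128, 12469/128, 2463/16]
rounded: [107, 97, 154]

at x=1,y=0 over L1,L2,L3,L4,L5:
+L1 (α=2/5) → [272/5, 296/5, 32]
+L2 (α=1/3) → [899/15, 1652/15, 86/3]
+L3 (α=1/3) → [2743/45, 5269/45, 499/9]
+L4 (α=3/7) → [40267/315, 50641/315, 2185/63]
+L5 (α=5/7) → [89984/2205, 222557/2205, 36500/441]
= [41, 101, 83]

query (1,2) [L1,L2,L3,L4,L5] — begin 0,0,0
L1 α=2/7: [222/7, 402/7, 370/7]
L2 α=1/2: [943/14, 1697/14, 1931/14]
L3 α=3/4: [10813/56, 4637/56, 11507/56]
L4 α=3/5: [22069/140, 24629/140, 21503/140]
L5 α=1/7: [67047/490, 81657/490, 80609/490]
= [137, 167, 165]

at x=0,y=1 over L1,L2,L3,L4,L5,L7:
after L1 α=1: [93, 226, 225]
after L2 α=1/2: [271/2, 313/2, 198]
after L3 α=1/2: [559/4, 581/4, 121]
after L4 α=3/4: [2287/16, 1061/16, 119/2]
after L5 α=3/4: [13663/64, 10997/64, 815/8]
after L7 α=1/3: [17087/96, 11797/96, 1687/12]
= [178, 123, 141]

at x=1,y=2 over L1,L2,L3,L4,L5,L7:
after L1 α=2/7: [222/7, 402/7, 370/7]
after L2 α=1/2: [943/14, 1697/14, 1931/14]
after L3 α=3/4: [10813/56, 4637/56, 11507/56]
after L4 α=3/5: [22069/140, 24629/140, 21503/140]
after L5 α=1/7: [67047/490, 81657/490, 80609/490]
after L7 α=7/8: [598697/3920, 822537/3920, 224669/3920]
rounded: [153, 210, 57]

at x=0,y=1 over L1,L2,L3,L4,L5,L8:
after L1 α=1: [93, 226, 225]
after L2 α=1/2: [271/2, 313/2, 198]
after L3 α=1/2: [559/4, 581/4, 121]
after L4 α=3/4: [2287/16, 1061/16, 119/2]
after L5 α=3/4: [13663/64, 10997/64, 815/8]
after L8 α=5/6: [44063/384, 11957/384, 4655/48]
→ [115, 31, 97]

(1,2) stack=L1,L2,L3,L4,L5,L8; from [0,0,0]:
+L1 (α=2/7) → [222/7, 402/7, 370/7]
+L2 (α=1/2) → [943/14, 1697/14, 1931/14]
+L3 (α=3/4) → [10813/56, 4637/56, 11507/56]
+L4 (α=3/5) → [22069/140, 24629/140, 21503/140]
+L5 (α=1/7) → [67047/490, 81657/490, 80609/490]
+L8 (α=1/8) → [76987/560, 92577/560, 93139/560]
= [137, 165, 166]


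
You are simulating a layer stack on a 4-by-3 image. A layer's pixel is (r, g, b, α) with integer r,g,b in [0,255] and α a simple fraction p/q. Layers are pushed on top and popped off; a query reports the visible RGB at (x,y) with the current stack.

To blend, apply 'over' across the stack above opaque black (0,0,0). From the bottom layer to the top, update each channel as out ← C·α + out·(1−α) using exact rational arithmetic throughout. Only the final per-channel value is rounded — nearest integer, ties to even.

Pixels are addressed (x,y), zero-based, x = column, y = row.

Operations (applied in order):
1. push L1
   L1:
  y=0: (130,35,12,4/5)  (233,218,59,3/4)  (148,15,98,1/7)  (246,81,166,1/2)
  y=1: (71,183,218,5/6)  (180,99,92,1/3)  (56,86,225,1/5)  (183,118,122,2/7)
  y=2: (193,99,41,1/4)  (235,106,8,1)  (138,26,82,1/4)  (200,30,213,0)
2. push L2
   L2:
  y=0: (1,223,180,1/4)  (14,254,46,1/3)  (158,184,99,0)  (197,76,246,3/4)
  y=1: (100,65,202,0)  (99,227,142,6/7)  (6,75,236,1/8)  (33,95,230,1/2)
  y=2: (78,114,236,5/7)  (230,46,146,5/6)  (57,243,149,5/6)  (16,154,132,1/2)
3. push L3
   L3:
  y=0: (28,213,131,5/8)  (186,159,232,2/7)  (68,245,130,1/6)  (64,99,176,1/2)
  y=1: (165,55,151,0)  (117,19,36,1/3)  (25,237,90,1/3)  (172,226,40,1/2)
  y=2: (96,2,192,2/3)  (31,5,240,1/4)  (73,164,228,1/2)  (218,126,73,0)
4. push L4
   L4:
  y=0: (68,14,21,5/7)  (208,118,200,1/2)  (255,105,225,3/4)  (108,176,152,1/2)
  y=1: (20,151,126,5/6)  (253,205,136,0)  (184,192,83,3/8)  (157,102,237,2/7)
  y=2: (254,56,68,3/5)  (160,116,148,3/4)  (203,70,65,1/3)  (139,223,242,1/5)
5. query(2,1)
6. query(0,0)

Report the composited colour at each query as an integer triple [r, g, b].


at x=2,y=1 over L1,L2,L3,L4:
+L1 (α=1/5) → [56/5, 86/5, 45]
+L2 (α=1/8) → [211/20, 977/40, 551/8]
+L3 (α=1/3) → [461/30, 5717/60, 911/12]
+L4 (α=3/8) → [3773/48, 12629/96, 7543/96]
= [79, 132, 79]

at x=0,y=0 over L1,L2,L3,L4:
L1 α=4/5: [104, 28, 48/5]
L2 α=1/4: [313/4, 307/4, 261/5]
L3 α=5/8: [1499/32, 5181/32, 2029/20]
L4 α=5/7: [6939/112, 6301/112, 3079/70]
rounded: [62, 56, 44]


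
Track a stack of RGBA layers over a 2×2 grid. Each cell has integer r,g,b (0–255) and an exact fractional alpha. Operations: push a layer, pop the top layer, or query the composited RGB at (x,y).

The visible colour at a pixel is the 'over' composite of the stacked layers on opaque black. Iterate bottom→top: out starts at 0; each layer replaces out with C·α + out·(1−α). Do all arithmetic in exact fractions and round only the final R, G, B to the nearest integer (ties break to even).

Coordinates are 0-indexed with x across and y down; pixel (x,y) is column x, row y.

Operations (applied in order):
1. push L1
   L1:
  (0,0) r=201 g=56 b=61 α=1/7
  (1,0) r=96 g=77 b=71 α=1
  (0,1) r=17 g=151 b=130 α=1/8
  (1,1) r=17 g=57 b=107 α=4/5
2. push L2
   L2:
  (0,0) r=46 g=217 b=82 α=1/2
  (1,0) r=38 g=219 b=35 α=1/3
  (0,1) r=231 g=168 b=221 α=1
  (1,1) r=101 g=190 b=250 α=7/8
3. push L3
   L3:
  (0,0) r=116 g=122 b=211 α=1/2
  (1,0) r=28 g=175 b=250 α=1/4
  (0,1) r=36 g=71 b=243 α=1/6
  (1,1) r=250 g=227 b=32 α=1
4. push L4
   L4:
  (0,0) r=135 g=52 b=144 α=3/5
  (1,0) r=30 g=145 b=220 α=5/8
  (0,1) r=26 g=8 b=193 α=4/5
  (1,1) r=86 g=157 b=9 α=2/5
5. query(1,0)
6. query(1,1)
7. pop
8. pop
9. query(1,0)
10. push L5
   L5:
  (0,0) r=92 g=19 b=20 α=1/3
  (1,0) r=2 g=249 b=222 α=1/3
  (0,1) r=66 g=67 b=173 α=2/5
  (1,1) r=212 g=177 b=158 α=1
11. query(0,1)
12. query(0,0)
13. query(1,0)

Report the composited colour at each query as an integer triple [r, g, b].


at x=1,y=0 over L1,L2,L3,L4:
L1 α=1: [96, 77, 71]
L2 α=1/3: [230/3, 373/3, 59]
L3 α=1/4: [129/2, 137, 427/4]
L4 α=5/8: [687/16, 142, 5681/32]
→ [43, 142, 178]

(1,1) stack=L1,L2,L3,L4; from [0,0,0]:
+L1 (α=4/5) → [68/5, 228/5, 428/5]
+L2 (α=7/8) → [3603/40, 3439/20, 4589/20]
+L3 (α=1) → [250, 227, 32]
+L4 (α=2/5) → [922/5, 199, 114/5]
= [184, 199, 23]

query (1,0) [L1,L2] — begin 0,0,0
after L1 α=1: [96, 77, 71]
after L2 α=1/3: [230/3, 373/3, 59]
→ [77, 124, 59]

at x=0,y=1 over L1,L2,L5:
L1 α=1/8: [17/8, 151/8, 65/4]
L2 α=1: [231, 168, 221]
L5 α=2/5: [165, 638/5, 1009/5]
= [165, 128, 202]

at x=0,y=0 over L1,L2,L5:
after L1 α=1/7: [201/7, 8, 61/7]
after L2 α=1/2: [523/14, 225/2, 635/14]
after L5 α=1/3: [389/7, 244/3, 775/21]
= [56, 81, 37]

query (1,0) [L1,L2,L5] — begin 0,0,0
L1 α=1: [96, 77, 71]
L2 α=1/3: [230/3, 373/3, 59]
L5 α=1/3: [466/9, 1493/9, 340/3]
→ [52, 166, 113]


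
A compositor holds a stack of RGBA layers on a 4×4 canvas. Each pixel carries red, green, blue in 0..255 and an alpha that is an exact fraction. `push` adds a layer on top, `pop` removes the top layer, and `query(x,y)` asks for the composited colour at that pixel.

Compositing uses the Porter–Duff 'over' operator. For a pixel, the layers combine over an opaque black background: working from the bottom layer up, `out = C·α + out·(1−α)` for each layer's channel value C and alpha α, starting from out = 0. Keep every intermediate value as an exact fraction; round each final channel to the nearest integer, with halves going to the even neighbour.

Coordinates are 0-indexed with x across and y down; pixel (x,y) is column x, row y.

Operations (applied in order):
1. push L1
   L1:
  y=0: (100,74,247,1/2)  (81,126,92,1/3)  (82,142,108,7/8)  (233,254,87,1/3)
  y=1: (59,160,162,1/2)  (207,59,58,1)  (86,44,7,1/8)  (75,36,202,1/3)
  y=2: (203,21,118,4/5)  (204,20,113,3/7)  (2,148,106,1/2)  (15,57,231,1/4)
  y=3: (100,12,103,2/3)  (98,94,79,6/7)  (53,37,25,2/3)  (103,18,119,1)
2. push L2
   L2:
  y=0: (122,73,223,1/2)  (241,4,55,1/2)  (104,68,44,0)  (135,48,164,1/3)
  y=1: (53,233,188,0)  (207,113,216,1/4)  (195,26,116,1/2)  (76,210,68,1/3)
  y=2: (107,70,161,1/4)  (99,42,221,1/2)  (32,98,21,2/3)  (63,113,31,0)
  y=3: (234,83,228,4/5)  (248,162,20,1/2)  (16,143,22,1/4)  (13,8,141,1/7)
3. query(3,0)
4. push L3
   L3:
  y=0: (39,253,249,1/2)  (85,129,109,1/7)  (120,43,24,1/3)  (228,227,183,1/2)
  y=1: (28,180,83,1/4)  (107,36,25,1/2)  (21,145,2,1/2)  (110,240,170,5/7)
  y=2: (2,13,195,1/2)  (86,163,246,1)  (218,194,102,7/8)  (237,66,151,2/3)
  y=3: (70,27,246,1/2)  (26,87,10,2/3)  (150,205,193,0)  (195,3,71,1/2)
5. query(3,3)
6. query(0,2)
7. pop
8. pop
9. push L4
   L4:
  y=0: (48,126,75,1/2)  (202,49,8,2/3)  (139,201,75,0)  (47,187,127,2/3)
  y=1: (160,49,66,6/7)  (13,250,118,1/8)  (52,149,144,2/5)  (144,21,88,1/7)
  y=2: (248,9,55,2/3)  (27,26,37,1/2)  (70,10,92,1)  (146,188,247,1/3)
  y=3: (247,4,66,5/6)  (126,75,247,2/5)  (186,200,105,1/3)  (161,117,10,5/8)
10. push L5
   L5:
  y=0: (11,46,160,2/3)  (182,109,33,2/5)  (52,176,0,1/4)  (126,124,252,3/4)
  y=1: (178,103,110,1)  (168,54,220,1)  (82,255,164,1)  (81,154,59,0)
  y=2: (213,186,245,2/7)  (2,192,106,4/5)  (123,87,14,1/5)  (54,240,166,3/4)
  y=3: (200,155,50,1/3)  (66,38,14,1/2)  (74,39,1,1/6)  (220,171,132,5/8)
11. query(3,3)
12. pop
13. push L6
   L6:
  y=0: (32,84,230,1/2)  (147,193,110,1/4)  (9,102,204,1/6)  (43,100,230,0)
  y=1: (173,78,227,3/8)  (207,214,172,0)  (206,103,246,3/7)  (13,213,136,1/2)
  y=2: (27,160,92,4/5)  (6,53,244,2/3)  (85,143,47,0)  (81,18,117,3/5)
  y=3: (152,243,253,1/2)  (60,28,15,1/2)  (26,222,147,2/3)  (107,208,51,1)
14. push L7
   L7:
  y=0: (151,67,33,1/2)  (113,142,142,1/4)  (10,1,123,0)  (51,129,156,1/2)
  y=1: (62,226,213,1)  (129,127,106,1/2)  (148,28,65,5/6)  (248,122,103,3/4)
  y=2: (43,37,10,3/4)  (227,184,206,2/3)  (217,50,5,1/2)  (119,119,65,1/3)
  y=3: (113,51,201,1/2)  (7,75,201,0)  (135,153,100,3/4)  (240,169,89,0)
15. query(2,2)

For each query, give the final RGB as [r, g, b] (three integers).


query (3,0) [L1,L2] — begin 0,0,0
after L1 α=1/3: [233/3, 254/3, 29]
after L2 α=1/3: [871/9, 652/9, 74]
rounded: [97, 72, 74]

query (3,3) [L1,L2,L3] — begin 0,0,0
after L1 α=1: [103, 18, 119]
after L2 α=1/7: [631/7, 116/7, 855/7]
after L3 α=1/2: [998/7, 137/14, 676/7]
= [143, 10, 97]

at x=0,y=2 over L1,L2,L3:
+L1 (α=4/5) → [812/5, 84/5, 472/5]
+L2 (α=1/4) → [2971/20, 301/10, 2221/20]
+L3 (α=1/2) → [3011/40, 431/20, 6121/40]
→ [75, 22, 153]

(3,3) stack=L1,L4,L5; from [0,0,0]:
L1 α=1: [103, 18, 119]
L4 α=5/8: [557/4, 639/8, 407/8]
L5 α=5/8: [6071/32, 8757/64, 6501/64]
= [190, 137, 102]

query (2,2) [L1,L4,L6,L7] — begin 0,0,0
L1 α=1/2: [1, 74, 53]
L4 α=1: [70, 10, 92]
L6 α=0: [70, 10, 92]
L7 α=1/2: [287/2, 30, 97/2]
rounded: [144, 30, 48]


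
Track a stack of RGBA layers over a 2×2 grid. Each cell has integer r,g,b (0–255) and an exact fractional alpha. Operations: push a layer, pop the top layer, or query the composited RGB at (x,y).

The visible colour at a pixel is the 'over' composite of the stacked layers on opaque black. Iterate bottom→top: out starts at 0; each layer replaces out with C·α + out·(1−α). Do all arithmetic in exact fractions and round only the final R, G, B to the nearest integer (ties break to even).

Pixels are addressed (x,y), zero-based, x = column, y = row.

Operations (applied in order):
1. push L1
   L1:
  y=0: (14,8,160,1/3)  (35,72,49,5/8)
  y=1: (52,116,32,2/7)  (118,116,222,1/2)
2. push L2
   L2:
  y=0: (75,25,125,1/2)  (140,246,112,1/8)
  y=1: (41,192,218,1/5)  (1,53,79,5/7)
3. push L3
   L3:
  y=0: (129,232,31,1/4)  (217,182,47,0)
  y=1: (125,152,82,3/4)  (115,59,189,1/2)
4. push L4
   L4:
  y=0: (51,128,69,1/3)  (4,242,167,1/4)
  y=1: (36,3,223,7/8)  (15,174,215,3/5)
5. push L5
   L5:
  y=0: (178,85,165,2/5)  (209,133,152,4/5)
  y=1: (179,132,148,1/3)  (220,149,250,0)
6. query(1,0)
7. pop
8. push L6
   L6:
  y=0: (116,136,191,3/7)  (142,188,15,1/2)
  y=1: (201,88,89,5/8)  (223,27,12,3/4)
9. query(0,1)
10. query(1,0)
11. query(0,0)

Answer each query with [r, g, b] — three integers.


(1,0) stack=L1,L2,L3,L4,L5; from [0,0,0]:
L1 α=5/8: [175/8, 45, 245/8]
L2 α=1/8: [2345/64, 561/8, 2611/64]
L3 α=0: [2345/64, 561/8, 2611/64]
L4 α=1/4: [7291/256, 3619/32, 18521/256]
L5 α=4/5: [221307/1280, 20643/160, 174169/1280]
= [173, 129, 136]

at x=0,y=1 over L1,L2,L3,L4,L6:
L1 α=2/7: [104/7, 232/7, 64/7]
L2 α=1/5: [703/35, 2272/35, 1782/35]
L3 α=3/4: [3457/35, 4558/35, 2598/35]
L4 α=7/8: [12277/280, 5293/280, 57233/280]
L6 α=5/8: [318231/2240, 139079/2240, 296299/2240]
rounded: [142, 62, 132]

(1,0) stack=L1,L2,L3,L4,L6; from [0,0,0]:
L1 α=5/8: [175/8, 45, 245/8]
L2 α=1/8: [2345/64, 561/8, 2611/64]
L3 α=0: [2345/64, 561/8, 2611/64]
L4 α=1/4: [7291/256, 3619/32, 18521/256]
L6 α=1/2: [43643/512, 9635/64, 22361/512]
= [85, 151, 44]

at x=0,y=0 over L1,L2,L3,L4,L6:
L1 α=1/3: [14/3, 8/3, 160/3]
L2 α=1/2: [239/6, 83/6, 535/6]
L3 α=1/4: [497/8, 547/8, 597/8]
L4 α=1/3: [701/12, 353/4, 291/4]
L6 α=3/7: [1745/21, 761/7, 864/7]
= [83, 109, 123]


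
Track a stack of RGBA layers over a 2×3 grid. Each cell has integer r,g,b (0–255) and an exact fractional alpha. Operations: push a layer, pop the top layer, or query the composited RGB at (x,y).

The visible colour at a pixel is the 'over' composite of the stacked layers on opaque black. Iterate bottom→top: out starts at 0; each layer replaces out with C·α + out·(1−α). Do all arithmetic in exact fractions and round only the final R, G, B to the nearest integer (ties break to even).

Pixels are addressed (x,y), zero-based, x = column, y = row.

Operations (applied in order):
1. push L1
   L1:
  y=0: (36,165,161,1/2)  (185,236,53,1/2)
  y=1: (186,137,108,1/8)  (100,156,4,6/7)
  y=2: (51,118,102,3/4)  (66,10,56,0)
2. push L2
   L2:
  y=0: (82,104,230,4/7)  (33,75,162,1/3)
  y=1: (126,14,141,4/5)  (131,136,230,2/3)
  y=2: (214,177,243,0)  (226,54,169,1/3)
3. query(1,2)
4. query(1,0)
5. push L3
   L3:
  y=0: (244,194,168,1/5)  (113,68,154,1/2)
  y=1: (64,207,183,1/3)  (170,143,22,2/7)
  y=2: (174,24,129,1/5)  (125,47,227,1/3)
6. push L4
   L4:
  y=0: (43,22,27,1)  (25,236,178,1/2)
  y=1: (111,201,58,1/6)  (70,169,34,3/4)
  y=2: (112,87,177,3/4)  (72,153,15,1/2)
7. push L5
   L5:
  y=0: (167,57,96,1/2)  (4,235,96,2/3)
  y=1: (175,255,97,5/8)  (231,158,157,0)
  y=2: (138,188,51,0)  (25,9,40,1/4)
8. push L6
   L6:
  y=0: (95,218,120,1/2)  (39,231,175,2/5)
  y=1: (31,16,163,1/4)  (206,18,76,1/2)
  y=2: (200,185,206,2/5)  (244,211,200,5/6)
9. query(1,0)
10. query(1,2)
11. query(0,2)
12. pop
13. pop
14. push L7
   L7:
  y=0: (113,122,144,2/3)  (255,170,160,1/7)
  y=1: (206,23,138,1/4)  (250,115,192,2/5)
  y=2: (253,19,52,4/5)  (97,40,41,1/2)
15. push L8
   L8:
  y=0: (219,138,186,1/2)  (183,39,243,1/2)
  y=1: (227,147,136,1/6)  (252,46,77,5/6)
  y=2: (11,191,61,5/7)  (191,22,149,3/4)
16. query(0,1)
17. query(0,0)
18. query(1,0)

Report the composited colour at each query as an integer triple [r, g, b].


at x=1,y=2 over L1,L2:
+L1 (α=0) → [0, 0, 0]
+L2 (α=1/3) → [226/3, 18, 169/3]
→ [75, 18, 56]

(1,0) stack=L1,L2; from [0,0,0]:
+L1 (α=1/2) → [185/2, 118, 53/2]
+L2 (α=1/3) → [218/3, 311/3, 215/3]
→ [73, 104, 72]

at x=1,y=0 over L1,L2,L3,L4,L5,L6:
L1 α=1/2: [185/2, 118, 53/2]
L2 α=1/3: [218/3, 311/3, 215/3]
L3 α=1/2: [557/6, 515/6, 677/6]
L4 α=1/2: [707/12, 1931/12, 1745/12]
L5 α=2/3: [803/36, 7571/36, 4049/36]
L6 α=2/5: [1739/60, 2623/12, 8249/60]
= [29, 219, 137]

(1,2) stack=L1,L2,L3,L4,L5,L6; from [0,0,0]:
L1 α=0: [0, 0, 0]
L2 α=1/3: [226/3, 18, 169/3]
L3 α=1/3: [827/9, 83/3, 1019/9]
L4 α=1/2: [1475/18, 271/3, 577/9]
L5 α=1/4: [1625/24, 70, 697/12]
L6 α=5/6: [30905/144, 375/2, 12697/72]
→ [215, 188, 176]

(0,2) stack=L1,L2,L3,L4,L5,L6; from [0,0,0]:
L1 α=3/4: [153/4, 177/2, 153/2]
L2 α=0: [153/4, 177/2, 153/2]
L3 α=1/5: [327/5, 378/5, 87]
L4 α=3/4: [2007/20, 1683/20, 309/2]
L5 α=0: [2007/20, 1683/20, 309/2]
L6 α=2/5: [14021/100, 12449/100, 1751/10]
rounded: [140, 124, 175]

query (0,1) [L1,L2,L3,L4,L7,L8] — begin 0,0,0
+L1 (α=1/8) → [93/4, 137/8, 27/2]
+L2 (α=4/5) → [2109/20, 117/8, 231/2]
+L3 (α=1/3) → [2749/30, 315/4, 138]
+L4 (α=1/6) → [3415/36, 793/8, 374/3]
+L7 (α=1/4) → [5887/48, 2563/32, 128]
+L8 (α=1/6) → [40331/288, 17519/192, 388/3]
rounded: [140, 91, 129]

query (0,0) [L1,L2,L3,L4,L7,L8] — begin 0,0,0
L1 α=1/2: [18, 165/2, 161/2]
L2 α=4/7: [382/7, 1327/14, 2323/14]
L3 α=1/5: [3236/35, 4012/35, 5822/35]
L4 α=1: [43, 22, 27]
L7 α=2/3: [269/3, 266/3, 105]
L8 α=1/2: [463/3, 340/3, 291/2]
rounded: [154, 113, 146]

query (1,0) [L1,L2,L3,L4,L7,L8] — begin 0,0,0
+L1 (α=1/2) → [185/2, 118, 53/2]
+L2 (α=1/3) → [218/3, 311/3, 215/3]
+L3 (α=1/2) → [557/6, 515/6, 677/6]
+L4 (α=1/2) → [707/12, 1931/12, 1745/12]
+L7 (α=1/7) → [1217/14, 2271/14, 295/2]
+L8 (α=1/2) → [3779/28, 2817/28, 781/4]
= [135, 101, 195]


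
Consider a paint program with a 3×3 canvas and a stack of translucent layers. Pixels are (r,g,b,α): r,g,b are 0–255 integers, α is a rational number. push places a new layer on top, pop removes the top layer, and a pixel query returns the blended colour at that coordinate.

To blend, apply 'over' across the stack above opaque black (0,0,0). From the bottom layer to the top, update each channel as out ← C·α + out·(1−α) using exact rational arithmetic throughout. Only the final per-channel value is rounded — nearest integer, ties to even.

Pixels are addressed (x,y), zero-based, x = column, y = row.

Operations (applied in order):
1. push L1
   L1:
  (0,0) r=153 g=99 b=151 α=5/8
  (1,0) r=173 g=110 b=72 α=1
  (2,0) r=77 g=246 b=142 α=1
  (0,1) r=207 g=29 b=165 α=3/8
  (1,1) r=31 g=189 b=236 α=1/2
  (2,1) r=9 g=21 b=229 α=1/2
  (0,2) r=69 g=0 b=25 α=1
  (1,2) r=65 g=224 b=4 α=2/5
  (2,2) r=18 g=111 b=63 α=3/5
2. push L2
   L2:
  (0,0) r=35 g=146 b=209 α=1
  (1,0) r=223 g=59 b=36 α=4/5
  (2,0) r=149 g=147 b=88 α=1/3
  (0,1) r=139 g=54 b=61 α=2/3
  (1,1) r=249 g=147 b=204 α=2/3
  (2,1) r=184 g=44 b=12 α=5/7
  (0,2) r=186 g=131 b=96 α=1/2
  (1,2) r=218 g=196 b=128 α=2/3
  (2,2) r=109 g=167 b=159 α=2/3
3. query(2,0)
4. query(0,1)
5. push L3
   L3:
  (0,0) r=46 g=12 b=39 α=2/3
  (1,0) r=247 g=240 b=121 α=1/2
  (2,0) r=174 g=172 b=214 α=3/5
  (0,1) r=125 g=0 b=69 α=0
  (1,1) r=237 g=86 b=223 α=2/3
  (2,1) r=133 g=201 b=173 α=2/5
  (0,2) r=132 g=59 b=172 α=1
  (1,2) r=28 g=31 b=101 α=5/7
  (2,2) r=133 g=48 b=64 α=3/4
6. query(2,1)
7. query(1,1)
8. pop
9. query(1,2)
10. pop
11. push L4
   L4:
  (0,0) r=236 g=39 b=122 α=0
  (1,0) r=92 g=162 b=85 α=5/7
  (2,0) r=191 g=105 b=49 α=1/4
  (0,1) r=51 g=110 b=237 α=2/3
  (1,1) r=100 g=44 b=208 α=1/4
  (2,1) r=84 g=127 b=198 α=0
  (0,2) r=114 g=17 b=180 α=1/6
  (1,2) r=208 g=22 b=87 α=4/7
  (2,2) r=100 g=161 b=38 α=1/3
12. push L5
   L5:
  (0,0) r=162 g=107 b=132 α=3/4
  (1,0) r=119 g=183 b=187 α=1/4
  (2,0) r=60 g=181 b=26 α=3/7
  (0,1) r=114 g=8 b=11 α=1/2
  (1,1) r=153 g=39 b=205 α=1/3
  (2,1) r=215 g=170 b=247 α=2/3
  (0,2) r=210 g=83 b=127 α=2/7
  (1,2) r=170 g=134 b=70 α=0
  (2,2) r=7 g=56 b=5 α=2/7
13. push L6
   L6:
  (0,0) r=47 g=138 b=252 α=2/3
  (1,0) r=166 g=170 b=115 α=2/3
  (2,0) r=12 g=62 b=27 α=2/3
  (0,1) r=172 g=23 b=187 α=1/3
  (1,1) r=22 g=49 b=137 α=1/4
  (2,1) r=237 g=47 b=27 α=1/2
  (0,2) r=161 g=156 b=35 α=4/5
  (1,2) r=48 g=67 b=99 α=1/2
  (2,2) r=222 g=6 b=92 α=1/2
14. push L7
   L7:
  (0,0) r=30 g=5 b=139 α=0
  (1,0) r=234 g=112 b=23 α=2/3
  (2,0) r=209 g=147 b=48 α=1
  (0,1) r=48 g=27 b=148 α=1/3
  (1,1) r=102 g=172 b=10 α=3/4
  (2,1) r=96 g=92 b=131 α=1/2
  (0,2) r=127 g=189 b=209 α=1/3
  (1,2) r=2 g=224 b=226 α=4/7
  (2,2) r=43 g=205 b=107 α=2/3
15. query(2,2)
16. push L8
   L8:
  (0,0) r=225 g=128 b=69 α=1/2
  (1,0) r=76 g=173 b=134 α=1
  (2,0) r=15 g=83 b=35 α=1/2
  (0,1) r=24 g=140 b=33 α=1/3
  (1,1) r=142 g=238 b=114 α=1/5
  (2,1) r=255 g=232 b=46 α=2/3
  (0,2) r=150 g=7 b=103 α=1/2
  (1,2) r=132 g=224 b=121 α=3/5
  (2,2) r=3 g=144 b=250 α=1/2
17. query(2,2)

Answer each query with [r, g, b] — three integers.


query (2,0) [L1,L2] — begin 0,0,0
after L1 α=1: [77, 246, 142]
after L2 α=1/3: [101, 213, 124]
= [101, 213, 124]

at x=0,y=1 over L1,L2:
L1 α=3/8: [621/8, 87/8, 495/8]
L2 α=2/3: [2845/24, 317/8, 1471/24]
= [119, 40, 61]

query (2,1) [L1,L2,L3] — begin 0,0,0
L1 α=1/2: [9/2, 21/2, 229/2]
L2 α=5/7: [929/7, 241/7, 289/7]
L3 α=2/5: [4649/35, 3537/35, 3289/35]
rounded: [133, 101, 94]

(1,1) stack=L1,L2,L3; from [0,0,0]:
+L1 (α=1/2) → [31/2, 189/2, 118]
+L2 (α=2/3) → [1027/6, 259/2, 526/3]
+L3 (α=2/3) → [3871/18, 201/2, 1864/9]
rounded: [215, 100, 207]

query (1,2) [L1,L2] — begin 0,0,0
L1 α=2/5: [26, 448/5, 8/5]
L2 α=2/3: [154, 2408/15, 1288/15]
→ [154, 161, 86]

(2,2) stack=L1,L4,L5,L6,L7; from [0,0,0]:
+L1 (α=3/5) → [54/5, 333/5, 189/5]
+L4 (α=1/3) → [608/15, 1471/15, 568/15]
+L5 (α=2/7) → [650/21, 1807/21, 598/21]
+L6 (α=1/2) → [2656/21, 1933/42, 1265/21]
+L7 (α=2/3) → [4462/63, 19153/126, 5759/63]
rounded: [71, 152, 91]

query (2,2) [L1,L4,L5,L6,L7,L8] — begin 0,0,0
after L1 α=3/5: [54/5, 333/5, 189/5]
after L4 α=1/3: [608/15, 1471/15, 568/15]
after L5 α=2/7: [650/21, 1807/21, 598/21]
after L6 α=1/2: [2656/21, 1933/42, 1265/21]
after L7 α=2/3: [4462/63, 19153/126, 5759/63]
after L8 α=1/2: [4651/126, 37297/252, 21509/126]
= [37, 148, 171]


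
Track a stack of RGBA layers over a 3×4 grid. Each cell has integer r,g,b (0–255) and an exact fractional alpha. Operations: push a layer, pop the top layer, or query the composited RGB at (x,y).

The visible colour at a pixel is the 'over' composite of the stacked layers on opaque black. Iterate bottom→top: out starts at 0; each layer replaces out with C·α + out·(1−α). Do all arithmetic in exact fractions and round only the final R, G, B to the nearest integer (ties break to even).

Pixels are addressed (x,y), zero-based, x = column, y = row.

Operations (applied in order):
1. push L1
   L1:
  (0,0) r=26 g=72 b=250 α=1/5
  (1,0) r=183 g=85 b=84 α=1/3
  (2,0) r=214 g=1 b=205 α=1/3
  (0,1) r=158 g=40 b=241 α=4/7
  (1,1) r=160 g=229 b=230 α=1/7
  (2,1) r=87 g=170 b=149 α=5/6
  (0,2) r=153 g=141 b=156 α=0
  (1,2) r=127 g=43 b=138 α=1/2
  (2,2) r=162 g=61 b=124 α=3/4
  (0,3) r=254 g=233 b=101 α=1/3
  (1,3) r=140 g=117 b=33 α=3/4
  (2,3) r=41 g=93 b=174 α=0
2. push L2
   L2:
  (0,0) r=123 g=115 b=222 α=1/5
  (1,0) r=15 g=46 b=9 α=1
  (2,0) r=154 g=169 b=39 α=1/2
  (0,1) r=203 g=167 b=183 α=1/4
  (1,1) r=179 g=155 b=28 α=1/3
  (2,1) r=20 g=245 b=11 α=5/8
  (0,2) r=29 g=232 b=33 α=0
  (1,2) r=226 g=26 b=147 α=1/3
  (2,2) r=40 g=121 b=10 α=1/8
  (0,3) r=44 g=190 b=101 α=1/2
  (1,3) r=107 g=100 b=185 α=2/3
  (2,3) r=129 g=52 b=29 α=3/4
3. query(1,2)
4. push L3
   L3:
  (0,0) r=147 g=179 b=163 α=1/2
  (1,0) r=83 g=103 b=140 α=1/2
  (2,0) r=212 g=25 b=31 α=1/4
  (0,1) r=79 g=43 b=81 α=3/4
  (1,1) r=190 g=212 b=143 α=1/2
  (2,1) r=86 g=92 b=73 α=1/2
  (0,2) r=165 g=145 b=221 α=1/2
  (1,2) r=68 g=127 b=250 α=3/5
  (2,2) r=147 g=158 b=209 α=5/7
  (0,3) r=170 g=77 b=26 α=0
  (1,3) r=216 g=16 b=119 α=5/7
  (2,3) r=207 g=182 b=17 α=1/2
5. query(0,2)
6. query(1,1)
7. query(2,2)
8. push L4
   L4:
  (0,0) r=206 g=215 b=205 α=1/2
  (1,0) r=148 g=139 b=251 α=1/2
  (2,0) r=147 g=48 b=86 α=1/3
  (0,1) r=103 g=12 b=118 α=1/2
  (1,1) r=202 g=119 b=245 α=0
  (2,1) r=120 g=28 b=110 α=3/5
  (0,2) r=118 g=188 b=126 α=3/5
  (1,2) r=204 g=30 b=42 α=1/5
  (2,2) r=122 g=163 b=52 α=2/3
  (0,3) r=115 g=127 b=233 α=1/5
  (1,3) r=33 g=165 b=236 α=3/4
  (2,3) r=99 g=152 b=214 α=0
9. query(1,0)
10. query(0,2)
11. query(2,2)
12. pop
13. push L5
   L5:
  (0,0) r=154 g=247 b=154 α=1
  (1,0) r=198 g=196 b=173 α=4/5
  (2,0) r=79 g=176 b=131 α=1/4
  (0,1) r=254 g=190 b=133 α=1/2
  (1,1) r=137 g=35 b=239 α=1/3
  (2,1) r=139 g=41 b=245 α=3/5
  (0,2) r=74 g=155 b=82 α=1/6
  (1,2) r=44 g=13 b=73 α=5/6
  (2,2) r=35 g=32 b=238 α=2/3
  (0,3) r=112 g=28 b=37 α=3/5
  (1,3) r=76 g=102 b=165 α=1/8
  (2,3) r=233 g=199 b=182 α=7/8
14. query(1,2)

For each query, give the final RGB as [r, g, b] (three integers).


query (1,2) [L1,L2] — begin 0,0,0
+L1 (α=1/2) → [127/2, 43/2, 69]
+L2 (α=1/3) → [353/3, 23, 95]
→ [118, 23, 95]

query (0,2) [L1,L2,L3] — begin 0,0,0
L1 α=0: [0, 0, 0]
L2 α=0: [0, 0, 0]
L3 α=1/2: [165/2, 145/2, 221/2]
rounded: [82, 72, 110]

(1,1) stack=L1,L2,L3; from [0,0,0]:
+L1 (α=1/7) → [160/7, 229/7, 230/7]
+L2 (α=1/3) → [1573/21, 1543/21, 656/21]
+L3 (α=1/2) → [5563/42, 5995/42, 3659/42]
→ [132, 143, 87]

(2,2) stack=L1,L2,L3; from [0,0,0]:
after L1 α=3/4: [243/2, 183/4, 93]
after L2 α=1/8: [1781/16, 1765/32, 661/8]
after L3 α=5/7: [7661/56, 14405/112, 4841/28]
rounded: [137, 129, 173]

(1,0) stack=L1,L2,L3,L4; from [0,0,0]:
L1 α=1/3: [61, 85/3, 28]
L2 α=1: [15, 46, 9]
L3 α=1/2: [49, 149/2, 149/2]
L4 α=1/2: [197/2, 427/4, 651/4]
= [98, 107, 163]

at x=0,y=2 over L1,L2,L3,L4:
after L1 α=0: [0, 0, 0]
after L2 α=0: [0, 0, 0]
after L3 α=1/2: [165/2, 145/2, 221/2]
after L4 α=3/5: [519/5, 709/5, 599/5]
→ [104, 142, 120]

at x=2,y=2 over L1,L2,L3,L4:
L1 α=3/4: [243/2, 183/4, 93]
L2 α=1/8: [1781/16, 1765/32, 661/8]
L3 α=5/7: [7661/56, 14405/112, 4841/28]
L4 α=2/3: [21325/168, 50917/336, 7753/84]
= [127, 152, 92]

query (1,2) [L1,L2,L3,L5] — begin 0,0,0
L1 α=1/2: [127/2, 43/2, 69]
L2 α=1/3: [353/3, 23, 95]
L3 α=3/5: [1318/15, 427/5, 188]
L5 α=5/6: [2309/45, 376/15, 553/6]
= [51, 25, 92]
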